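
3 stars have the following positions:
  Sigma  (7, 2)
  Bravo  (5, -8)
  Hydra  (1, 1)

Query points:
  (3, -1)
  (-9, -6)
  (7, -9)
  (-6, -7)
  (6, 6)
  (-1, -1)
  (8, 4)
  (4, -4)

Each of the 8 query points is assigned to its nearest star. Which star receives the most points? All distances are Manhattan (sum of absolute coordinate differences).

Bravo

(3, -1) — d to each: Sigma:7, Bravo:9, Hydra:4 → nearest is Hydra
(-9, -6) — d to each: Sigma:24, Bravo:16, Hydra:17 → nearest is Bravo
(7, -9) — d to each: Sigma:11, Bravo:3, Hydra:16 → nearest is Bravo
(-6, -7) — d to each: Sigma:22, Bravo:12, Hydra:15 → nearest is Bravo
(6, 6) — d to each: Sigma:5, Bravo:15, Hydra:10 → nearest is Sigma
(-1, -1) — d to each: Sigma:11, Bravo:13, Hydra:4 → nearest is Hydra
(8, 4) — d to each: Sigma:3, Bravo:15, Hydra:10 → nearest is Sigma
(4, -4) — d to each: Sigma:9, Bravo:5, Hydra:8 → nearest is Bravo
Tally — Sigma:2, Bravo:4, Hydra:2. Bravo captures the most (4).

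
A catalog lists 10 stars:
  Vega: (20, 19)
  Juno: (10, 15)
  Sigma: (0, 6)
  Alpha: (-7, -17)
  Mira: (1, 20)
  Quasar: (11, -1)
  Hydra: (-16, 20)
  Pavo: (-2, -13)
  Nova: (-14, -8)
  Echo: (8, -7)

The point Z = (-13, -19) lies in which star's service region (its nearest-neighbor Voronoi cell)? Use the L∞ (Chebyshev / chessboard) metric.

Alpha

d(Z, Vega) = max(33, 38) = 38
d(Z, Juno) = max(23, 34) = 34
d(Z, Sigma) = max(13, 25) = 25
d(Z, Alpha) = max(6, 2) = 6
d(Z, Mira) = max(14, 39) = 39
d(Z, Quasar) = max(24, 18) = 24
d(Z, Hydra) = max(3, 39) = 39
d(Z, Pavo) = max(11, 6) = 11
d(Z, Nova) = max(1, 11) = 11
d(Z, Echo) = max(21, 12) = 21
Minimum is at Alpha.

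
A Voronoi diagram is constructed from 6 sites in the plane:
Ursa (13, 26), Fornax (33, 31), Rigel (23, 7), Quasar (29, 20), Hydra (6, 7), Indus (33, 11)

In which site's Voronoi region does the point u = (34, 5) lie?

Squared Euclidean distances:
d²(u, Ursa) = (34−13)² + (5−26)² = 441 + 441 = 882
d²(u, Fornax) = (34−33)² + (5−31)² = 1 + 676 = 677
d²(u, Rigel) = (34−23)² + (5−7)² = 121 + 4 = 125
d²(u, Quasar) = (34−29)² + (5−20)² = 25 + 225 = 250
d²(u, Hydra) = (34−6)² + (5−7)² = 784 + 4 = 788
d²(u, Indus) = (34−33)² + (5−11)² = 1 + 36 = 37
Indus is nearest.

Indus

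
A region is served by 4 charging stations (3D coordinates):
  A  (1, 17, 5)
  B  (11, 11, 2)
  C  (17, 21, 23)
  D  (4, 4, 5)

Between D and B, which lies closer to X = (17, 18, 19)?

B

Compare squared distances:
|XD|² = (17−4)² + (18−4)² + (19−5)² = 169 + 196 + 196 = 561
|XB|² = (17−11)² + (18−11)² + (19−2)² = 36 + 49 + 289 = 374
561 > 374, so B is closer.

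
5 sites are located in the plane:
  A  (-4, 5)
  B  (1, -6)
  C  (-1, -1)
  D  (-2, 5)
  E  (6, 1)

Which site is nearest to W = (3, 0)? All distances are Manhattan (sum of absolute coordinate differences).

d(W,A) = |3−(-4)| + |0−5| = 7 + 5 = 12
d(W,B) = |3−1| + |0−(-6)| = 2 + 6 = 8
d(W,C) = |3−(-1)| + |0−(-1)| = 4 + 1 = 5
d(W,D) = |3−(-2)| + |0−5| = 5 + 5 = 10
d(W,E) = |3−6| + |0−1| = 3 + 1 = 4
Minimum is at E.

E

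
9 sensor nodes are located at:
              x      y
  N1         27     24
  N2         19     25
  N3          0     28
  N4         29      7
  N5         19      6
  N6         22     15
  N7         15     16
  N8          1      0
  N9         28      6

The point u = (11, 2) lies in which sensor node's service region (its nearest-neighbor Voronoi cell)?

Squared Euclidean distances:
|uN1|² = 256 + 484 = 740
|uN2|² = 64 + 529 = 593
|uN3|² = 121 + 676 = 797
|uN4|² = 324 + 25 = 349
|uN5|² = 64 + 16 = 80
|uN6|² = 121 + 169 = 290
|uN7|² = 16 + 196 = 212
|uN8|² = 100 + 4 = 104
|uN9|² = 289 + 16 = 305
N5 is nearest.

N5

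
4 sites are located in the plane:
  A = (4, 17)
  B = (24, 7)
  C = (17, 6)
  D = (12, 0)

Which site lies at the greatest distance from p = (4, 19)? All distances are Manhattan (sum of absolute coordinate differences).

B

d(p,A) = |4−4| + |19−17| = 0 + 2 = 2
d(p,B) = |4−24| + |19−7| = 20 + 12 = 32
d(p,C) = |4−17| + |19−6| = 13 + 13 = 26
d(p,D) = |4−12| + |19−0| = 8 + 19 = 27
The largest is to B.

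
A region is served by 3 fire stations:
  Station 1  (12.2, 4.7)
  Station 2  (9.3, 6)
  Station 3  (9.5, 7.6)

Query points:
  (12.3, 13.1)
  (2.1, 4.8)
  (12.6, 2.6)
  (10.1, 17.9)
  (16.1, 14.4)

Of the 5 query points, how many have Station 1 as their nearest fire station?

(12.3, 13.1) — d² to each: Station 1:70.57, Station 2:59.41, Station 3:38.09 → nearest is Station 3
(2.1, 4.8) — d² to each: Station 1:102.02, Station 2:53.28, Station 3:62.6 → nearest is Station 2
(12.6, 2.6) — d² to each: Station 1:4.57, Station 2:22.45, Station 3:34.61 → nearest is Station 1
(10.1, 17.9) — d² to each: Station 1:178.65, Station 2:142.25, Station 3:106.45 → nearest is Station 3
(16.1, 14.4) — d² to each: Station 1:109.3, Station 2:116.8, Station 3:89.8 → nearest is Station 3
1 of the 5 points has Station 1 as nearest.

1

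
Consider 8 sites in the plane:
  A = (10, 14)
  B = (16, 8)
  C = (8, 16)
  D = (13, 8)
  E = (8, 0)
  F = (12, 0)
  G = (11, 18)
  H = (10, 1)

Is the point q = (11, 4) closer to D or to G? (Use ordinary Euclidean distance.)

D

Compare squared distances:
|qD|² = (11−13)² + (4−8)² = 4 + 16 = 20
|qG|² = (11−11)² + (4−18)² = 0 + 196 = 196
20 < 196, so D is closer.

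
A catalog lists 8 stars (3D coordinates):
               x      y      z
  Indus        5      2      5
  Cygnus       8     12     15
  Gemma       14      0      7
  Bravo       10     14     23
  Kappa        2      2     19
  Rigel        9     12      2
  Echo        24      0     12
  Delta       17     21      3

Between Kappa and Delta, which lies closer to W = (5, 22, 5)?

Delta

Compare squared distances:
d²(W, Kappa) = (5−2)² + (22−2)² + (5−19)² = 9 + 400 + 196 = 605
d²(W, Delta) = (5−17)² + (22−21)² + (5−3)² = 144 + 1 + 4 = 149
605 > 149, so Delta is closer.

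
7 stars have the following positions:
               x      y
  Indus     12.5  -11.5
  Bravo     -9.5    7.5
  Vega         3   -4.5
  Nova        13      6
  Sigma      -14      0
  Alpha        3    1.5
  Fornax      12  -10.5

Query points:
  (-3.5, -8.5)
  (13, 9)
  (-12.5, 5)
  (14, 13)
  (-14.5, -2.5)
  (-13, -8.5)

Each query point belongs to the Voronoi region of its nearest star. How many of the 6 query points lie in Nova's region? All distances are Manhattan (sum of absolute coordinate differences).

(-3.5, -8.5) — d to each: Indus:19, Bravo:22, Vega:10.5, Nova:31, Sigma:19, Alpha:16.5, Fornax:17.5 → nearest is Vega
(13, 9) — d to each: Indus:21, Bravo:24, Vega:23.5, Nova:3, Sigma:36, Alpha:17.5, Fornax:20.5 → nearest is Nova
(-12.5, 5) — d to each: Indus:41.5, Bravo:5.5, Vega:25, Nova:26.5, Sigma:6.5, Alpha:19, Fornax:40 → nearest is Bravo
(14, 13) — d to each: Indus:26, Bravo:29, Vega:28.5, Nova:8, Sigma:41, Alpha:22.5, Fornax:25.5 → nearest is Nova
(-14.5, -2.5) — d to each: Indus:36, Bravo:15, Vega:19.5, Nova:36, Sigma:3, Alpha:21.5, Fornax:34.5 → nearest is Sigma
(-13, -8.5) — d to each: Indus:28.5, Bravo:19.5, Vega:20, Nova:40.5, Sigma:9.5, Alpha:26, Fornax:27 → nearest is Sigma
2 of the 6 points have Nova as nearest.

2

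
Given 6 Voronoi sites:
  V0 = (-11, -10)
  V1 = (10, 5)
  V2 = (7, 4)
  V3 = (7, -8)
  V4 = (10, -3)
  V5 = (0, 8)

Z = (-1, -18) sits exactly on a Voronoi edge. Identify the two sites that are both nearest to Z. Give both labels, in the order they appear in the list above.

V0 and V3

Squared distances from Z to each site:
|ZV0|² = (-1−(-11))² + (-18−(-10))² = 100 + 64 = 164
|ZV1|² = (-1−10)² + (-18−5)² = 121 + 529 = 650
|ZV2|² = (-1−7)² + (-18−4)² = 64 + 484 = 548
|ZV3|² = (-1−7)² + (-18−(-8))² = 64 + 100 = 164
|ZV4|² = (-1−10)² + (-18−(-3))² = 121 + 225 = 346
|ZV5|² = (-1−0)² + (-18−8)² = 1 + 676 = 677
Z is equidistant from V0 and V3 (both at squared distance 164), and every other site is strictly farther — so Z lies on the V0–V3 Voronoi edge.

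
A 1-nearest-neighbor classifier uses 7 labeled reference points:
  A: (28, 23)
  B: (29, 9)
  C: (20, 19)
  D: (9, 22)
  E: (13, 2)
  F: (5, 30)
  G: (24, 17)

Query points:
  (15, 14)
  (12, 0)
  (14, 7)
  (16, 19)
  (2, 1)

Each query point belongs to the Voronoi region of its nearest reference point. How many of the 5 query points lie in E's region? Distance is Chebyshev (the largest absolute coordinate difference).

(15, 14) — d to each: A:13, B:14, C:5, D:8, E:12, F:16, G:9 → nearest is C
(12, 0) — d to each: A:23, B:17, C:19, D:22, E:2, F:30, G:17 → nearest is E
(14, 7) — d to each: A:16, B:15, C:12, D:15, E:5, F:23, G:10 → nearest is E
(16, 19) — d to each: A:12, B:13, C:4, D:7, E:17, F:11, G:8 → nearest is C
(2, 1) — d to each: A:26, B:27, C:18, D:21, E:11, F:29, G:22 → nearest is E
3 of the 5 points have E as nearest.

3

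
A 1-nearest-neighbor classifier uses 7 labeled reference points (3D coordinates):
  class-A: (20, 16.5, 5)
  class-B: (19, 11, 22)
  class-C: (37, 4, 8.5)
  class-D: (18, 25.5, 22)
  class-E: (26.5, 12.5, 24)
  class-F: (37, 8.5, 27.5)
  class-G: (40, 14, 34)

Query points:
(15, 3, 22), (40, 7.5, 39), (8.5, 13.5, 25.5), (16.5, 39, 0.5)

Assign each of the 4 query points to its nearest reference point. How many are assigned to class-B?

(15, 3, 22) — d² to each: class-A:496.25, class-B:80, class-C:667.25, class-D:515.25, class-E:226.5, class-F:544.5, class-G:890 → nearest is class-B
(40, 7.5, 39) — d² to each: class-A:1637, class-B:742.25, class-C:951.5, class-D:1097, class-E:432.25, class-F:142.25, class-G:67.25 → nearest is class-G
(8.5, 13.5, 25.5) — d² to each: class-A:561.5, class-B:128.75, class-C:1191.5, class-D:246.5, class-E:327.25, class-F:841.25, class-G:1064.75 → nearest is class-B
(16.5, 39, 0.5) — d² to each: class-A:538.75, class-B:1252.5, class-C:1709.25, class-D:646.75, class-E:1354.5, class-F:2079.5, class-G:2299.5 → nearest is class-A
2 of the 4 points have class-B as nearest.

2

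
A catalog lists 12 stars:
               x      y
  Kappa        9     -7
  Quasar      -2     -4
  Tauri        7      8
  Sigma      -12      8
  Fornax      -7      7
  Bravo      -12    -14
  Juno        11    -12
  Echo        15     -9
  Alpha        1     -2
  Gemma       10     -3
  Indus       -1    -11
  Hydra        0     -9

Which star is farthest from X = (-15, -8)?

Echo

Since √ is increasing, it suffices to compare squared distances:
d²(X, Kappa) = 576 + 1 = 577
d²(X, Quasar) = 169 + 16 = 185
d²(X, Tauri) = 484 + 256 = 740
d²(X, Sigma) = 9 + 256 = 265
d²(X, Fornax) = 64 + 225 = 289
d²(X, Bravo) = 9 + 36 = 45
d²(X, Juno) = 676 + 16 = 692
d²(X, Echo) = 900 + 1 = 901
d²(X, Alpha) = 256 + 36 = 292
d²(X, Gemma) = 625 + 25 = 650
d²(X, Indus) = 196 + 9 = 205
d²(X, Hydra) = 225 + 1 = 226
The largest is to Echo.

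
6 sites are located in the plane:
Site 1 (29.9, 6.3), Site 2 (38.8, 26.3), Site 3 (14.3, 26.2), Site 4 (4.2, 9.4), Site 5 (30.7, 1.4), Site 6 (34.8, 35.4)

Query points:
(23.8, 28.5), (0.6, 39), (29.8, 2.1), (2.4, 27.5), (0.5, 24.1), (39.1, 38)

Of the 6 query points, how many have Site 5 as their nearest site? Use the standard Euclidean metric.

(23.8, 28.5) — d² to each: Site 1:530.05, Site 2:229.84, Site 3:95.54, Site 4:748.97, Site 5:782.02, Site 6:168.61 → nearest is Site 3
(0.6, 39) — d² to each: Site 1:1927.78, Site 2:1620.53, Site 3:351.53, Site 4:889.12, Site 5:2319.77, Site 6:1182.6 → nearest is Site 3
(29.8, 2.1) — d² to each: Site 1:17.65, Site 2:666.64, Site 3:821.06, Site 4:708.65, Site 5:1.3, Site 6:1133.89 → nearest is Site 5
(2.4, 27.5) — d² to each: Site 1:1205.69, Site 2:1326.4, Site 3:143.3, Site 4:330.85, Site 5:1482.1, Site 6:1112.17 → nearest is Site 3
(0.5, 24.1) — d² to each: Site 1:1181.2, Site 2:1471.73, Site 3:194.85, Site 4:229.78, Site 5:1427.33, Site 6:1304.18 → nearest is Site 3
(39.1, 38) — d² to each: Site 1:1089.53, Site 2:136.98, Site 3:754.28, Site 4:2035.97, Site 5:1410.12, Site 6:25.25 → nearest is Site 6
1 of the 6 points has Site 5 as nearest.

1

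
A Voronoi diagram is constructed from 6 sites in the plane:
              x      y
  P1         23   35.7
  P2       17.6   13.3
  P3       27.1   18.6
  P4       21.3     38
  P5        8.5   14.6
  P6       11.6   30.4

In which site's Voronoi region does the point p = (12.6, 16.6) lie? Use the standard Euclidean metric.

P5

Squared Euclidean distances:
|pP1|² = 108.16 + 364.81 = 472.97
|pP2|² = 25 + 10.89 = 35.89
|pP3|² = 210.25 + 4 = 214.25
|pP4|² = 75.69 + 457.96 = 533.65
|pP5|² = 16.81 + 4 = 20.81
|pP6|² = 1 + 190.44 = 191.44
P5 is nearest.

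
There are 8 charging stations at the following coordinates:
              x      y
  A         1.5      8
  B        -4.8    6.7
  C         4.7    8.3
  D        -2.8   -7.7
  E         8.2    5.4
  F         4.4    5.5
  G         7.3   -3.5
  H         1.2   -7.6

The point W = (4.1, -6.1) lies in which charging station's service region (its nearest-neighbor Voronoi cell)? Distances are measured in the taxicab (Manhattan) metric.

H

d(W,A) = 2.6 + 14.1 = 16.7
d(W,B) = 8.9 + 12.8 = 21.7
d(W,C) = 0.6 + 14.4 = 15
d(W,D) = 6.9 + 1.6 = 8.5
d(W,E) = 4.1 + 11.5 = 15.6
d(W,F) = 0.3 + 11.6 = 11.9
d(W,G) = 3.2 + 2.6 = 5.8
d(W,H) = 2.9 + 1.5 = 4.4
H is nearest.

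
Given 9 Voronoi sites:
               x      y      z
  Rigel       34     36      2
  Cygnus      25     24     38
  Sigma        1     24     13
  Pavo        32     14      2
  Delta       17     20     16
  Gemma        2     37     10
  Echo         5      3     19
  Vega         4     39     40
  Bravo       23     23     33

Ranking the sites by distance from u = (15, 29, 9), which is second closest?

Gemma

Compare squared distances (the ordering matches that of the actual distances):
d²(u, Rigel) = 361 + 49 + 49 = 459
d²(u, Cygnus) = 100 + 25 + 841 = 966
d²(u, Sigma) = 196 + 25 + 16 = 237
d²(u, Pavo) = 289 + 225 + 49 = 563
d²(u, Delta) = 4 + 81 + 49 = 134
d²(u, Gemma) = 169 + 64 + 1 = 234
d²(u, Echo) = 100 + 676 + 100 = 876
d²(u, Vega) = 121 + 100 + 961 = 1182
d²(u, Bravo) = 64 + 36 + 576 = 676
Sorted ascending: Delta, Gemma, Sigma, … — the second-nearest is Gemma.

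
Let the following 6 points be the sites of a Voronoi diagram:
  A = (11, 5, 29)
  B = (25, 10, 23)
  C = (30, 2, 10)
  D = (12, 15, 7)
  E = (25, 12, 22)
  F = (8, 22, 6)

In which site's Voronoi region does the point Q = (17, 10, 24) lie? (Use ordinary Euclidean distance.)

Squared Euclidean distances:
|QA|² = (17−11)² + (10−5)² + (24−29)² = 36 + 25 + 25 = 86
|QB|² = (17−25)² + (10−10)² + (24−23)² = 64 + 0 + 1 = 65
|QC|² = (17−30)² + (10−2)² + (24−10)² = 169 + 64 + 196 = 429
|QD|² = (17−12)² + (10−15)² + (24−7)² = 25 + 25 + 289 = 339
|QE|² = (17−25)² + (10−12)² + (24−22)² = 64 + 4 + 4 = 72
|QF|² = (17−8)² + (10−22)² + (24−6)² = 81 + 144 + 324 = 549
Minimum is at B.

B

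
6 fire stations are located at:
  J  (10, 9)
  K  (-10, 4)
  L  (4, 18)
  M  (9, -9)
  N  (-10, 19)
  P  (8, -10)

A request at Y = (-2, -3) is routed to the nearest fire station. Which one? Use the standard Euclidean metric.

K

Squared Euclidean distances:
|YJ|² = (-2−10)² + (-3−9)² = 144 + 144 = 288
|YK|² = (-2−(-10))² + (-3−4)² = 64 + 49 = 113
|YL|² = (-2−4)² + (-3−18)² = 36 + 441 = 477
|YM|² = (-2−9)² + (-3−(-9))² = 121 + 36 = 157
|YN|² = (-2−(-10))² + (-3−19)² = 64 + 484 = 548
|YP|² = (-2−8)² + (-3−(-10))² = 100 + 49 = 149
The smallest is to K, so Y lies in the Voronoi region of K.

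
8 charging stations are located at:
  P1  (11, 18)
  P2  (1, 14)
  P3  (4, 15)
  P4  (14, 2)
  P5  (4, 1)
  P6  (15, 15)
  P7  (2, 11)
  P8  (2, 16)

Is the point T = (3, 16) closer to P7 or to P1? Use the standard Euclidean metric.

Compare squared distances:
|TP7|² = (3−2)² + (16−11)² = 1 + 25 = 26
|TP1|² = (3−11)² + (16−18)² = 64 + 4 = 68
26 < 68, so P7 is closer.

P7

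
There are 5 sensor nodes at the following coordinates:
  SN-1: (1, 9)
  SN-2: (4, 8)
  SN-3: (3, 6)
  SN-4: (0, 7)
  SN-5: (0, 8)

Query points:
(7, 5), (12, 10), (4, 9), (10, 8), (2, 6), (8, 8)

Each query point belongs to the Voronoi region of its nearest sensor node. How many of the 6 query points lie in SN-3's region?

2

(7, 5) — d² to each: SN-1:52, SN-2:18, SN-3:17, SN-4:53, SN-5:58 → nearest is SN-3
(12, 10) — d² to each: SN-1:122, SN-2:68, SN-3:97, SN-4:153, SN-5:148 → nearest is SN-2
(4, 9) — d² to each: SN-1:9, SN-2:1, SN-3:10, SN-4:20, SN-5:17 → nearest is SN-2
(10, 8) — d² to each: SN-1:82, SN-2:36, SN-3:53, SN-4:101, SN-5:100 → nearest is SN-2
(2, 6) — d² to each: SN-1:10, SN-2:8, SN-3:1, SN-4:5, SN-5:8 → nearest is SN-3
(8, 8) — d² to each: SN-1:50, SN-2:16, SN-3:29, SN-4:65, SN-5:64 → nearest is SN-2
2 of the 6 points have SN-3 as nearest.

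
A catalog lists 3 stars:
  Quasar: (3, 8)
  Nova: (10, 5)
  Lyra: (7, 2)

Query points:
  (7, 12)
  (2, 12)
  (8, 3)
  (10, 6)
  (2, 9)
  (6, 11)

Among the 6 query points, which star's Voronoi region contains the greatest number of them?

Quasar

(7, 12) — d² to each: Quasar:32, Nova:58, Lyra:100 → nearest is Quasar
(2, 12) — d² to each: Quasar:17, Nova:113, Lyra:125 → nearest is Quasar
(8, 3) — d² to each: Quasar:50, Nova:8, Lyra:2 → nearest is Lyra
(10, 6) — d² to each: Quasar:53, Nova:1, Lyra:25 → nearest is Nova
(2, 9) — d² to each: Quasar:2, Nova:80, Lyra:74 → nearest is Quasar
(6, 11) — d² to each: Quasar:18, Nova:52, Lyra:82 → nearest is Quasar
Tally — Quasar:4, Nova:1, Lyra:1. Quasar captures the most (4).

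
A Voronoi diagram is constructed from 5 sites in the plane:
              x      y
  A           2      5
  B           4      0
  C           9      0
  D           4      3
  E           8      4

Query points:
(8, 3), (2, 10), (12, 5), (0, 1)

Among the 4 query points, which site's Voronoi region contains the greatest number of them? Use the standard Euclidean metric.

(8, 3) — d² to each: A:40, B:25, C:10, D:16, E:1 → nearest is E
(2, 10) — d² to each: A:25, B:104, C:149, D:53, E:72 → nearest is A
(12, 5) — d² to each: A:100, B:89, C:34, D:68, E:17 → nearest is E
(0, 1) — d² to each: A:20, B:17, C:82, D:20, E:73 → nearest is B
Tally — A:1, B:1, E:2. E captures the most (2).

E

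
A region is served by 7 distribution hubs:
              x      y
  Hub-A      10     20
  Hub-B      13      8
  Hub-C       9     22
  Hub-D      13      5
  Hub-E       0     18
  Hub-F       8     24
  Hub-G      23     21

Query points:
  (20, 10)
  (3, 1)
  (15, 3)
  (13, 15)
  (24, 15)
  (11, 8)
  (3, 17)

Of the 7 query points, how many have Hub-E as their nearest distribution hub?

1

(20, 10) — d² to each: Hub-A:200, Hub-B:53, Hub-C:265, Hub-D:74, Hub-E:464, Hub-F:340, Hub-G:130 → nearest is Hub-B
(3, 1) — d² to each: Hub-A:410, Hub-B:149, Hub-C:477, Hub-D:116, Hub-E:298, Hub-F:554, Hub-G:800 → nearest is Hub-D
(15, 3) — d² to each: Hub-A:314, Hub-B:29, Hub-C:397, Hub-D:8, Hub-E:450, Hub-F:490, Hub-G:388 → nearest is Hub-D
(13, 15) — d² to each: Hub-A:34, Hub-B:49, Hub-C:65, Hub-D:100, Hub-E:178, Hub-F:106, Hub-G:136 → nearest is Hub-A
(24, 15) — d² to each: Hub-A:221, Hub-B:170, Hub-C:274, Hub-D:221, Hub-E:585, Hub-F:337, Hub-G:37 → nearest is Hub-G
(11, 8) — d² to each: Hub-A:145, Hub-B:4, Hub-C:200, Hub-D:13, Hub-E:221, Hub-F:265, Hub-G:313 → nearest is Hub-B
(3, 17) — d² to each: Hub-A:58, Hub-B:181, Hub-C:61, Hub-D:244, Hub-E:10, Hub-F:74, Hub-G:416 → nearest is Hub-E
1 of the 7 points has Hub-E as nearest.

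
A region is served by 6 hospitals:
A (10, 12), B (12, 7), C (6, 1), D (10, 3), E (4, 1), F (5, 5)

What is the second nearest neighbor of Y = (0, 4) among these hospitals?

F

Since √ is increasing, it suffices to compare squared distances:
|YA|² = (0−10)² + (4−12)² = 100 + 64 = 164
|YB|² = (0−12)² + (4−7)² = 144 + 9 = 153
|YC|² = (0−6)² + (4−1)² = 36 + 9 = 45
|YD|² = (0−10)² + (4−3)² = 100 + 1 = 101
|YE|² = (0−4)² + (4−1)² = 16 + 9 = 25
|YF|² = (0−5)² + (4−5)² = 25 + 1 = 26
Sorted ascending: E, F, C, … — the second-nearest is F.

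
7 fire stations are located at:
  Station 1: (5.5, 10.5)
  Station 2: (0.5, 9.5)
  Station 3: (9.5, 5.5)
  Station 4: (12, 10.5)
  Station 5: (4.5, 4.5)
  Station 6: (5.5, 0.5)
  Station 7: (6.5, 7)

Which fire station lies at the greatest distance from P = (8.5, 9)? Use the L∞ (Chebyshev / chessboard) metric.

Station 6

d(P, Station 1) = max(3, 1.5) = 3
d(P, Station 2) = max(8, 0.5) = 8
d(P, Station 3) = max(1, 3.5) = 3.5
d(P, Station 4) = max(3.5, 1.5) = 3.5
d(P, Station 5) = max(4, 4.5) = 4.5
d(P, Station 6) = max(3, 8.5) = 8.5
d(P, Station 7) = max(2, 2) = 2
The largest is to Station 6.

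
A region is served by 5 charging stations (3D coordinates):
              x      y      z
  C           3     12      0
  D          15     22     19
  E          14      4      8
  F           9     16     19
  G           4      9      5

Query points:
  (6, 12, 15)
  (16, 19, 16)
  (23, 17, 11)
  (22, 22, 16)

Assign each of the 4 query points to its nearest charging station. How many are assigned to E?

0

(6, 12, 15) — d² to each: C:234, D:197, E:177, F:41, G:113 → nearest is F
(16, 19, 16) — d² to each: C:474, D:19, E:293, F:67, G:365 → nearest is D
(23, 17, 11) — d² to each: C:546, D:153, E:259, F:261, G:461 → nearest is D
(22, 22, 16) — d² to each: C:717, D:58, E:452, F:214, G:614 → nearest is D
0 of the 4 points have E as nearest.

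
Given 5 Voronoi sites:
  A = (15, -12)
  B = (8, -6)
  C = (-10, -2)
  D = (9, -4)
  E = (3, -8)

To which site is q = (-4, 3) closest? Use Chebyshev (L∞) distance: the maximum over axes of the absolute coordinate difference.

d(q,A) = max(19, 15) = 19
d(q,B) = max(12, 9) = 12
d(q,C) = max(6, 5) = 6
d(q,D) = max(13, 7) = 13
d(q,E) = max(7, 11) = 11
The smallest is to C, so q lies in the Voronoi region of C.

C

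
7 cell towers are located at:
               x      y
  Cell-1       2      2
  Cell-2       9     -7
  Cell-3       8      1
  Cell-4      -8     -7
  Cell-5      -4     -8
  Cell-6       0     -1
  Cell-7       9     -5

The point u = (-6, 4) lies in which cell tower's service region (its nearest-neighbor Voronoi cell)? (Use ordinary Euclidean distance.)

Compare squared distances (the ordering matches that of the actual distances):
d²(u, Cell-1) = (-6−2)² + (4−2)² = 64 + 4 = 68
d²(u, Cell-2) = (-6−9)² + (4−(-7))² = 225 + 121 = 346
d²(u, Cell-3) = (-6−8)² + (4−1)² = 196 + 9 = 205
d²(u, Cell-4) = (-6−(-8))² + (4−(-7))² = 4 + 121 = 125
d²(u, Cell-5) = (-6−(-4))² + (4−(-8))² = 4 + 144 = 148
d²(u, Cell-6) = (-6−0)² + (4−(-1))² = 36 + 25 = 61
d²(u, Cell-7) = (-6−9)² + (4−(-5))² = 225 + 81 = 306
Minimum is at Cell-6.

Cell-6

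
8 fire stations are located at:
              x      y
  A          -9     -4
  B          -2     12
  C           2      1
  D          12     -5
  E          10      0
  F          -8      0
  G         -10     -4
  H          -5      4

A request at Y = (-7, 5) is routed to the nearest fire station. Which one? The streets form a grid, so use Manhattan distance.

H

d(Y,A) = |-7−(-9)| + |5−(-4)| = 2 + 9 = 11
d(Y,B) = |-7−(-2)| + |5−12| = 5 + 7 = 12
d(Y,C) = |-7−2| + |5−1| = 9 + 4 = 13
d(Y,D) = |-7−12| + |5−(-5)| = 19 + 10 = 29
d(Y,E) = |-7−10| + |5−0| = 17 + 5 = 22
d(Y,F) = |-7−(-8)| + |5−0| = 1 + 5 = 6
d(Y,G) = |-7−(-10)| + |5−(-4)| = 3 + 9 = 12
d(Y,H) = |-7−(-5)| + |5−4| = 2 + 1 = 3
H is nearest.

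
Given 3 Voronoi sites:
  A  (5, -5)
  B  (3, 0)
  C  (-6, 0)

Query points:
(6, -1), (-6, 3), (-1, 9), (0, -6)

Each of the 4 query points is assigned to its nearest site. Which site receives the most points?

(6, -1) — d² to each: A:17, B:10, C:145 → nearest is B
(-6, 3) — d² to each: A:185, B:90, C:9 → nearest is C
(-1, 9) — d² to each: A:232, B:97, C:106 → nearest is B
(0, -6) — d² to each: A:26, B:45, C:72 → nearest is A
Tally — A:1, B:2, C:1. B captures the most (2).

B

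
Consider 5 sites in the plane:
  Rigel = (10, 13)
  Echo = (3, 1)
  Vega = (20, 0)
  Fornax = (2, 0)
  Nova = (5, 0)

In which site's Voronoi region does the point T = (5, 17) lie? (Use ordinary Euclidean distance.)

Rigel

Since √ is increasing, it suffices to compare squared distances:
d²(T, Rigel) = (5−10)² + (17−13)² = 25 + 16 = 41
d²(T, Echo) = (5−3)² + (17−1)² = 4 + 256 = 260
d²(T, Vega) = (5−20)² + (17−0)² = 225 + 289 = 514
d²(T, Fornax) = (5−2)² + (17−0)² = 9 + 289 = 298
d²(T, Nova) = (5−5)² + (17−0)² = 0 + 289 = 289
Minimum is at Rigel.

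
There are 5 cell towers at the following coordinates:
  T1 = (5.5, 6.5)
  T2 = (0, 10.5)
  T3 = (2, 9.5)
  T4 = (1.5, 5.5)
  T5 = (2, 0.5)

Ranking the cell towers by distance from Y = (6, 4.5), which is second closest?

T4

Squared Euclidean distances:
|YT1|² = 0.25 + 4 = 4.25
|YT2|² = 36 + 36 = 72
|YT3|² = 16 + 25 = 41
|YT4|² = 20.25 + 1 = 21.25
|YT5|² = 16 + 16 = 32
Sorted ascending: T1, T4, T5, … — the second-nearest is T4.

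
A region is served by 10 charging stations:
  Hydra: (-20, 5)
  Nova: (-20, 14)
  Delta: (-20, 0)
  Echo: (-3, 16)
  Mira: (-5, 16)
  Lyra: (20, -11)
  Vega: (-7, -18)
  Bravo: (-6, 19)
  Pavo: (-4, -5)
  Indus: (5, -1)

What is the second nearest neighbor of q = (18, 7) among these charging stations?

Lyra

Since √ is increasing, it suffices to compare squared distances:
d²(q, Hydra) = 1444 + 4 = 1448
d²(q, Nova) = 1444 + 49 = 1493
d²(q, Delta) = 1444 + 49 = 1493
d²(q, Echo) = 441 + 81 = 522
d²(q, Mira) = 529 + 81 = 610
d²(q, Lyra) = 4 + 324 = 328
d²(q, Vega) = 625 + 625 = 1250
d²(q, Bravo) = 576 + 144 = 720
d²(q, Pavo) = 484 + 144 = 628
d²(q, Indus) = 169 + 64 = 233
Sorted ascending: Indus, Lyra, Echo, … — the second-nearest is Lyra.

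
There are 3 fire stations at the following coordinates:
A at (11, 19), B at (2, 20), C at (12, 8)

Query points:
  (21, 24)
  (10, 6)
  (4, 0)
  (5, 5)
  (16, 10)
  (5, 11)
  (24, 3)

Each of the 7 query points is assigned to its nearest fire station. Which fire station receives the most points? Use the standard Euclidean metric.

C

(21, 24) — d² to each: A:125, B:377, C:337 → nearest is A
(10, 6) — d² to each: A:170, B:260, C:8 → nearest is C
(4, 0) — d² to each: A:410, B:404, C:128 → nearest is C
(5, 5) — d² to each: A:232, B:234, C:58 → nearest is C
(16, 10) — d² to each: A:106, B:296, C:20 → nearest is C
(5, 11) — d² to each: A:100, B:90, C:58 → nearest is C
(24, 3) — d² to each: A:425, B:773, C:169 → nearest is C
Tally — A:1, C:6. C captures the most (6).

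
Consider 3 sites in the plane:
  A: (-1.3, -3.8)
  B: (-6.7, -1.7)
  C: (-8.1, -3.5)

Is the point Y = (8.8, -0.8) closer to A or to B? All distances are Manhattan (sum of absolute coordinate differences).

d(Y,A) = |8.8−(-1.3)| + |-0.8−(-3.8)| = 10.1 + 3 = 13.1
d(Y,B) = |8.8−(-6.7)| + |-0.8−(-1.7)| = 15.5 + 0.9 = 16.4
13.1 < 16.4, so A is closer.

A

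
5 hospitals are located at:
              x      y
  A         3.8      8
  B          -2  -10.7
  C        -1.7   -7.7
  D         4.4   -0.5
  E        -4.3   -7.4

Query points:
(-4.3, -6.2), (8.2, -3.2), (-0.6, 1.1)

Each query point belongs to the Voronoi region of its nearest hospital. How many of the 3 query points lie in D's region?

(-4.3, -6.2) — d² to each: A:267.25, B:25.54, C:9.01, D:108.18, E:1.44 → nearest is E
(8.2, -3.2) — d² to each: A:144.8, B:160.29, C:118.26, D:21.73, E:173.89 → nearest is D
(-0.6, 1.1) — d² to each: A:66.97, B:141.2, C:78.65, D:27.56, E:85.94 → nearest is D
2 of the 3 points have D as nearest.

2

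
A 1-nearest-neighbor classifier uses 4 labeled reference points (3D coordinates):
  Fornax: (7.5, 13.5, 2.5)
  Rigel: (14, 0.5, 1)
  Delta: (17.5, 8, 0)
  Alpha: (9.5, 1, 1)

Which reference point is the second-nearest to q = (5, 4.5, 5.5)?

Compare squared distances (the ordering matches that of the actual distances):
d²(q, Fornax) = (5−7.5)² + (4.5−13.5)² + (5.5−2.5)² = 6.25 + 81 + 9 = 96.25
d²(q, Rigel) = (5−14)² + (4.5−0.5)² + (5.5−1)² = 81 + 16 + 20.25 = 117.25
d²(q, Delta) = (5−17.5)² + (4.5−8)² + (5.5−0)² = 156.25 + 12.25 + 30.25 = 198.75
d²(q, Alpha) = (5−9.5)² + (4.5−1)² + (5.5−1)² = 20.25 + 12.25 + 20.25 = 52.75
Sorted ascending: Alpha, Fornax, Rigel, … — the second-nearest is Fornax.

Fornax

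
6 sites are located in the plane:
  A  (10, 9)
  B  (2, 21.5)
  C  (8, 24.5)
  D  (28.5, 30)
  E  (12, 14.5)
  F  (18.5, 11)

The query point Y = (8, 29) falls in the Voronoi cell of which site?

Squared Euclidean distances:
|YA|² = 4 + 400 = 404
|YB|² = 36 + 56.25 = 92.25
|YC|² = 0 + 20.25 = 20.25
|YD|² = 420.25 + 1 = 421.25
|YE|² = 16 + 210.25 = 226.25
|YF|² = 110.25 + 324 = 434.25
The smallest is to C, so Y lies in the Voronoi region of C.

C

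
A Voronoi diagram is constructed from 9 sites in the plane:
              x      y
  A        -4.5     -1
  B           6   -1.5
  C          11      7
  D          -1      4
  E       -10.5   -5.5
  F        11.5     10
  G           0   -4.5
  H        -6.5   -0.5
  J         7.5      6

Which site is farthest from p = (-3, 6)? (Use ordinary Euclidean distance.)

F

Squared Euclidean distances:
|pA|² = (-3−(-4.5))² + (6−(-1))² = 2.25 + 49 = 51.25
|pB|² = (-3−6)² + (6−(-1.5))² = 81 + 56.25 = 137.25
|pC|² = (-3−11)² + (6−7)² = 196 + 1 = 197
|pD|² = (-3−(-1))² + (6−4)² = 4 + 4 = 8
|pE|² = (-3−(-10.5))² + (6−(-5.5))² = 56.25 + 132.25 = 188.5
|pF|² = (-3−11.5)² + (6−10)² = 210.25 + 16 = 226.25
|pG|² = (-3−0)² + (6−(-4.5))² = 9 + 110.25 = 119.25
|pH|² = (-3−(-6.5))² + (6−(-0.5))² = 12.25 + 42.25 = 54.5
|pJ|² = (-3−7.5)² + (6−6)² = 110.25 + 0 = 110.25
The largest is to F.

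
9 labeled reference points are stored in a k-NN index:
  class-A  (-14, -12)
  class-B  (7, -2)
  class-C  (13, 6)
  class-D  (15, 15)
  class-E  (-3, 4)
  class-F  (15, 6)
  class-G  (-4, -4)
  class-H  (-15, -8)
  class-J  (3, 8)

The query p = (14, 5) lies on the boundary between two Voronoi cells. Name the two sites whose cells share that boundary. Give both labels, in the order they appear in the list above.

Squared distances from p to each site:
d²(p, class-A) = 784 + 289 = 1073
d²(p, class-B) = 49 + 49 = 98
d²(p, class-C) = 1 + 1 = 2
d²(p, class-D) = 1 + 100 = 101
d²(p, class-E) = 289 + 1 = 290
d²(p, class-F) = 1 + 1 = 2
d²(p, class-G) = 324 + 81 = 405
d²(p, class-H) = 841 + 169 = 1010
d²(p, class-J) = 121 + 9 = 130
p is equidistant from class-C and class-F (both at squared distance 2), and every other site is strictly farther — so p lies on the class-C–class-F Voronoi edge.

class-C and class-F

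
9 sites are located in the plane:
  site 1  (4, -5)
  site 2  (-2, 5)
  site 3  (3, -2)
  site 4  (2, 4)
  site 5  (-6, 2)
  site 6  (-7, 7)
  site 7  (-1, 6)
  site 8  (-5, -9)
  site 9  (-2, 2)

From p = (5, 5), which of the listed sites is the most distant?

Squared Euclidean distances:
d²(p, site 1) = 1 + 100 = 101
d²(p, site 2) = 49 + 0 = 49
d²(p, site 3) = 4 + 49 = 53
d²(p, site 4) = 9 + 1 = 10
d²(p, site 5) = 121 + 9 = 130
d²(p, site 6) = 144 + 4 = 148
d²(p, site 7) = 36 + 1 = 37
d²(p, site 8) = 100 + 196 = 296
d²(p, site 9) = 49 + 9 = 58
The largest is to site 8.

site 8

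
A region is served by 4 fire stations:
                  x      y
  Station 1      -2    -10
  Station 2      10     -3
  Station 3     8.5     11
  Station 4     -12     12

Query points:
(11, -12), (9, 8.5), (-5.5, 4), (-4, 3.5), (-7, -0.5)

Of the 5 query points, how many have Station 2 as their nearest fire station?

(11, -12) — d² to each: Station 1:173, Station 2:82, Station 3:535.25, Station 4:1105 → nearest is Station 2
(9, 8.5) — d² to each: Station 1:463.25, Station 2:133.25, Station 3:6.5, Station 4:453.25 → nearest is Station 3
(-5.5, 4) — d² to each: Station 1:208.25, Station 2:289.25, Station 3:245, Station 4:106.25 → nearest is Station 4
(-4, 3.5) — d² to each: Station 1:186.25, Station 2:238.25, Station 3:212.5, Station 4:136.25 → nearest is Station 4
(-7, -0.5) — d² to each: Station 1:115.25, Station 2:295.25, Station 3:372.5, Station 4:181.25 → nearest is Station 1
1 of the 5 points has Station 2 as nearest.

1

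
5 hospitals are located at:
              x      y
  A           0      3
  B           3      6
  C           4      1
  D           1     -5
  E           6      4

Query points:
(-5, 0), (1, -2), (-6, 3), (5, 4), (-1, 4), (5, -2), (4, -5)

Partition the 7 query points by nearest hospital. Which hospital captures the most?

(-5, 0) — d² to each: A:34, B:100, C:82, D:61, E:137 → nearest is A
(1, -2) — d² to each: A:26, B:68, C:18, D:9, E:61 → nearest is D
(-6, 3) — d² to each: A:36, B:90, C:104, D:113, E:145 → nearest is A
(5, 4) — d² to each: A:26, B:8, C:10, D:97, E:1 → nearest is E
(-1, 4) — d² to each: A:2, B:20, C:34, D:85, E:49 → nearest is A
(5, -2) — d² to each: A:50, B:68, C:10, D:25, E:37 → nearest is C
(4, -5) — d² to each: A:80, B:122, C:36, D:9, E:85 → nearest is D
Tally — A:3, C:1, D:2, E:1. A captures the most (3).

A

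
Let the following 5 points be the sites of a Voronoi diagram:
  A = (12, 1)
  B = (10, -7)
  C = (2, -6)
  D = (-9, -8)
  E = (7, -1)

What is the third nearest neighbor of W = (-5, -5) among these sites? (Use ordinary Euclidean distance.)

E

Compare squared distances (the ordering matches that of the actual distances):
|WA|² = (-5−12)² + (-5−1)² = 289 + 36 = 325
|WB|² = (-5−10)² + (-5−(-7))² = 225 + 4 = 229
|WC|² = (-5−2)² + (-5−(-6))² = 49 + 1 = 50
|WD|² = (-5−(-9))² + (-5−(-8))² = 16 + 9 = 25
|WE|² = (-5−7)² + (-5−(-1))² = 144 + 16 = 160
Sorted ascending: D, C, E, B, … — the third-nearest is E.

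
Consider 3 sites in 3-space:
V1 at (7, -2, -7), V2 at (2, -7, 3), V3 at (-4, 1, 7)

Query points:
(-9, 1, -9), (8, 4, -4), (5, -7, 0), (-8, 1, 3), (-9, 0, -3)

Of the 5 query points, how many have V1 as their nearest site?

(-9, 1, -9) — d² to each: V1:269, V2:329, V3:281 → nearest is V1
(8, 4, -4) — d² to each: V1:46, V2:206, V3:274 → nearest is V1
(5, -7, 0) — d² to each: V1:78, V2:18, V3:194 → nearest is V2
(-8, 1, 3) — d² to each: V1:334, V2:164, V3:32 → nearest is V3
(-9, 0, -3) — d² to each: V1:276, V2:206, V3:126 → nearest is V3
2 of the 5 points have V1 as nearest.

2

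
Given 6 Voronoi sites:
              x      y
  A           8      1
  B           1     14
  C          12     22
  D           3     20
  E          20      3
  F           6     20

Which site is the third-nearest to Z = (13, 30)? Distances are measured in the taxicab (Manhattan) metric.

d(Z,A) = |13−8| + |30−1| = 5 + 29 = 34
d(Z,B) = |13−1| + |30−14| = 12 + 16 = 28
d(Z,C) = |13−12| + |30−22| = 1 + 8 = 9
d(Z,D) = |13−3| + |30−20| = 10 + 10 = 20
d(Z,E) = |13−20| + |30−3| = 7 + 27 = 34
d(Z,F) = |13−6| + |30−20| = 7 + 10 = 17
Sorted ascending: C, F, D, B, … — the third-nearest is D.

D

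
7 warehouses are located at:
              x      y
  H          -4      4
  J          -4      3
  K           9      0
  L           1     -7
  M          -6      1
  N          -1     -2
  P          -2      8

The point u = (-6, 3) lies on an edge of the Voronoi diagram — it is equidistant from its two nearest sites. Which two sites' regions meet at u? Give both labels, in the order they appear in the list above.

J and M

Squared distances from u to each site:
|uH|² = (-6−(-4))² + (3−4)² = 4 + 1 = 5
|uJ|² = (-6−(-4))² + (3−3)² = 4 + 0 = 4
|uK|² = (-6−9)² + (3−0)² = 225 + 9 = 234
|uL|² = (-6−1)² + (3−(-7))² = 49 + 100 = 149
|uM|² = (-6−(-6))² + (3−1)² = 0 + 4 = 4
|uN|² = (-6−(-1))² + (3−(-2))² = 25 + 25 = 50
|uP|² = (-6−(-2))² + (3−8)² = 16 + 25 = 41
u is equidistant from J and M (both at squared distance 4), and every other site is strictly farther — so u lies on the J–M Voronoi edge.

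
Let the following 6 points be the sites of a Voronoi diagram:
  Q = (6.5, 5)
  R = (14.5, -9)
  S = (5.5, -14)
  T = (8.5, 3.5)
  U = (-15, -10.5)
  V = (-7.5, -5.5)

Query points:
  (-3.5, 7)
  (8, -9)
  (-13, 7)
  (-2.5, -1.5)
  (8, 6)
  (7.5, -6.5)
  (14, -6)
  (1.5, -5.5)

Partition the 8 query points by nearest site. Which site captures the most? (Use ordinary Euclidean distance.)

(-3.5, 7) — d² to each: Q:104, R:580, S:522, T:156.25, U:438.5, V:172.25 → nearest is Q
(8, -9) — d² to each: Q:198.25, R:42.25, S:31.25, T:156.5, U:531.25, V:252.5 → nearest is S
(-13, 7) — d² to each: Q:384.25, R:1012.25, S:783.25, T:474.5, U:310.25, V:186.5 → nearest is V
(-2.5, -1.5) — d² to each: Q:123.25, R:345.25, S:220.25, T:146, U:237.25, V:41 → nearest is V
(8, 6) — d² to each: Q:3.25, R:267.25, S:406.25, T:6.5, U:801.25, V:372.5 → nearest is Q
(7.5, -6.5) — d² to each: Q:133.25, R:55.25, S:60.25, T:101, U:522.25, V:226 → nearest is R
(14, -6) — d² to each: Q:177.25, R:9.25, S:136.25, T:120.5, U:861.25, V:462.5 → nearest is R
(1.5, -5.5) — d² to each: Q:135.25, R:181.25, S:88.25, T:130, U:297.25, V:81 → nearest is V
Tally — Q:2, R:2, S:1, V:3. V captures the most (3).

V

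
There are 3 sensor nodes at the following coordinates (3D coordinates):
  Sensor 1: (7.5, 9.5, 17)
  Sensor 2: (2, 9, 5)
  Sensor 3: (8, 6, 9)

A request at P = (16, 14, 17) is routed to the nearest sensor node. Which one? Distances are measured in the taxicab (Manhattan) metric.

Sensor 1

d(P, Sensor 1) = |16−7.5| + |14−9.5| + |17−17| = 8.5 + 4.5 + 0 = 13
d(P, Sensor 2) = |16−2| + |14−9| + |17−5| = 14 + 5 + 12 = 31
d(P, Sensor 3) = |16−8| + |14−6| + |17−9| = 8 + 8 + 8 = 24
Sensor 1 is nearest.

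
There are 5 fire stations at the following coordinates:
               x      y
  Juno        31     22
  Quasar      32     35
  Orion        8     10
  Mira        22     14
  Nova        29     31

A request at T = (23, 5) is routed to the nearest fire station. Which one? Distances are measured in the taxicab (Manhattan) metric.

Mira

d(T, Juno) = |23−31| + |5−22| = 8 + 17 = 25
d(T, Quasar) = |23−32| + |5−35| = 9 + 30 = 39
d(T, Orion) = |23−8| + |5−10| = 15 + 5 = 20
d(T, Mira) = |23−22| + |5−14| = 1 + 9 = 10
d(T, Nova) = |23−29| + |5−31| = 6 + 26 = 32
The smallest is to Mira, so T lies in the Voronoi region of Mira.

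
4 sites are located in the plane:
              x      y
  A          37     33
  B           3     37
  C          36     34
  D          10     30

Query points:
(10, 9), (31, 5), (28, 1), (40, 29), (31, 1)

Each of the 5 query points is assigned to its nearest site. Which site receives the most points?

(10, 9) — d² to each: A:1305, B:833, C:1301, D:441 → nearest is D
(31, 5) — d² to each: A:820, B:1808, C:866, D:1066 → nearest is A
(28, 1) — d² to each: A:1105, B:1921, C:1153, D:1165 → nearest is A
(40, 29) — d² to each: A:25, B:1433, C:41, D:901 → nearest is A
(31, 1) — d² to each: A:1060, B:2080, C:1114, D:1282 → nearest is A
Tally — A:4, D:1. A captures the most (4).

A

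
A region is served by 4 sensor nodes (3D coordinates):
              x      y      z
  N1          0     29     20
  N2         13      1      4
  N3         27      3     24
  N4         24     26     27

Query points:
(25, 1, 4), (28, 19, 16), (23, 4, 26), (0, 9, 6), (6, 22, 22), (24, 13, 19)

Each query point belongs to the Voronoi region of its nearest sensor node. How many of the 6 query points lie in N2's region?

2

(25, 1, 4) — d² to each: N1:1665, N2:144, N3:408, N4:1155 → nearest is N2
(28, 19, 16) — d² to each: N1:900, N2:693, N3:321, N4:186 → nearest is N4
(23, 4, 26) — d² to each: N1:1190, N2:593, N3:21, N4:486 → nearest is N3
(0, 9, 6) — d² to each: N1:596, N2:237, N3:1089, N4:1306 → nearest is N2
(6, 22, 22) — d² to each: N1:89, N2:814, N3:806, N4:365 → nearest is N1
(24, 13, 19) — d² to each: N1:833, N2:490, N3:134, N4:233 → nearest is N3
2 of the 6 points have N2 as nearest.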